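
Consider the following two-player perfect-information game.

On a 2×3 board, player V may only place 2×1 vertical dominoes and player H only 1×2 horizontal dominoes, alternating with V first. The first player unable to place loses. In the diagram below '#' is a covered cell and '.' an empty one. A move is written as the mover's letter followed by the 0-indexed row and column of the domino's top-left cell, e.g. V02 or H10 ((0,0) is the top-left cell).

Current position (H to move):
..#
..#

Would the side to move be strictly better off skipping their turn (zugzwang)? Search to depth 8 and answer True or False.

ply 1, H at ..#/..# | H00=+1→###/..#*; H10=+1→..#/###
ply 2: ###/..# is terminal -1 (V); from ..#/..# depth 8
pass branch (V moves first from the same position):
  | ply 1, V at ..#/..# | V00=+1→#.#/#.#*; V01=+1→.##/.##
  | ply 2: #.#/#.# is terminal -1 (H); from ..#/..# depth 8
H moving scores +1; H passing scores -1

zugzwang(..#/..#, H) = False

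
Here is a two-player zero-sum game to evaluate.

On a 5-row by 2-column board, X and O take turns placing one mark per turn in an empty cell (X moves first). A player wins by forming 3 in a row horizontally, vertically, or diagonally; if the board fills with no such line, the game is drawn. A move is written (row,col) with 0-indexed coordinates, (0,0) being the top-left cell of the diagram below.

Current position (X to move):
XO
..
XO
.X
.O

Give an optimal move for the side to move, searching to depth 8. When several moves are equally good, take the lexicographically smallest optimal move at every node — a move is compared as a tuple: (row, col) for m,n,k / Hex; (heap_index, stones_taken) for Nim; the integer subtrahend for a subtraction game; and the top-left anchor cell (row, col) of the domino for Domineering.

ply 1, X at XO/../XO/.X/.O | (1,0)=+1→XO/X./XO/.X/.O*; (1,1)=+0→XO/.X/XO/.X/.O; (3,0)=-1→XO/../XO/XX/.O; (4,0)=-1→XO/../XO/.X/XO
ply 2: XO/X./XO/.X/.O is terminal -1 (O); from XO/../XO/.X/.O depth 8

X's best at [XO/../XO/.X/.O]: (1,0)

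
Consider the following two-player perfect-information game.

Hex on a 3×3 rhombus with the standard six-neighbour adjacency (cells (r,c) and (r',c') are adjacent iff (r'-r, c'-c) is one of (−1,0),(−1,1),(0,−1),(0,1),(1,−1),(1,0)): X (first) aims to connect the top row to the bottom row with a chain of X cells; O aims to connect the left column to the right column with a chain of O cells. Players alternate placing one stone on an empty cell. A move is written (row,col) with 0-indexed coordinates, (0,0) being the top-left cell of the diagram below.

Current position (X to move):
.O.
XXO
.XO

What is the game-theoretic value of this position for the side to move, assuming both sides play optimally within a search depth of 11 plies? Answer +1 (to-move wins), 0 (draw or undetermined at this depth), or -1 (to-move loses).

[.O./XXO/.XO] X move#1: (0,0):+1/XO./XXO/.XO*, (0,2):+1/.OX/XXO/.XO, (2,0):+1/.O./XXO/XXO
[XO./XXO/.XO] end (terminal -1, O#2); searched .O./XXO/.XO to 11

value(.O./XXO/.XO, X) = +1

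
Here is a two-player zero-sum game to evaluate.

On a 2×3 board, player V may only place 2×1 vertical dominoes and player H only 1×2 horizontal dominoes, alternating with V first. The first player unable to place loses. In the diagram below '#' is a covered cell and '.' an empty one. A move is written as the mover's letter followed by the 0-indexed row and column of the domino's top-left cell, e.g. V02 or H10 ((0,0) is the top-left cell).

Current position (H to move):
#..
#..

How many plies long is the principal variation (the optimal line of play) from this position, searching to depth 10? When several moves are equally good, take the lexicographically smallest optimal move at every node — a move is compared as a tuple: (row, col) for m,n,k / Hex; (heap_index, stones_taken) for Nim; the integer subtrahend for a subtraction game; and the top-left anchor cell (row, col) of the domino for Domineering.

[#../#..] H move#1: H01:+1/###/#..*, H11:+1/#../###
[###/#..] end (terminal -1, V#2); searched #../#.. to 10

PV length from [#../#..]: 1 ply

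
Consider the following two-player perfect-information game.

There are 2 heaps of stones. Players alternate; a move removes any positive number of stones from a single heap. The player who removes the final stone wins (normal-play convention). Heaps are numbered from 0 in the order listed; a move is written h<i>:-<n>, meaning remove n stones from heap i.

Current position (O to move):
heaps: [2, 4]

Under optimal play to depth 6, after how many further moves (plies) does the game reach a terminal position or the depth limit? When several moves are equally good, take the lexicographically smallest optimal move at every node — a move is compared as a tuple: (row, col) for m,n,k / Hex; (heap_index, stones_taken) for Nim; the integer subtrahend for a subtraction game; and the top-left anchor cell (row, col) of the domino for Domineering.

PV length from [(2,4)]: 5 plies

[(2,4)] O move#1: h0:-1:-1/(1,4), h0:-2:-1/(0,4), h1:-1:-1/(2,3), h1:-2:+1/(2,2)*, h1:-3:-1/(2,1), h1:-4:-1/(2,0)
[(2,2)] X move#2: h0:-1:-1/(1,2)*, h0:-2:-1/(0,2), h1:-1:-1/(2,1), h1:-2:-1/(2,0)
[(1,2)] O move#3: h0:-1:-1/(0,2), h1:-1:+1/(1,1)*, h1:-2:-1/(1,0)
[(1,1)] X move#4: h0:-1:-1/(0,1)*, h1:-1:-1/(1,0)
[(0,1)] O move#5: h1:-1:+1/(0,0)*
[(0,0)] end (terminal -1, X#6); searched (2,4) to 6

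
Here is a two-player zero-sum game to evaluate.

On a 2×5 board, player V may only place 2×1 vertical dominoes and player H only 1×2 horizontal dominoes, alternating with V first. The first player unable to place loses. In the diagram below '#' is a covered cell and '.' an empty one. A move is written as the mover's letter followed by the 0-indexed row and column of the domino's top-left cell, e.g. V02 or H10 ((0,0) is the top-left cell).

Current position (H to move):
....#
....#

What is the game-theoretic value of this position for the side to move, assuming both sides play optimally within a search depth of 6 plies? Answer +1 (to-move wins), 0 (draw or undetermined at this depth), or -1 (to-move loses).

[....#/....#] H move#1: H00:-1/##..#/....#, H01:+1/.##.#/....#*, H02:-1/..###/....#, H10:-1/....#/##..#, H11:+1/....#/.##.#, H12:-1/....#/..###
[.##.#/....#] V move#2: V00:-1/###.#/#...#*, V03:-1/.####/...##
[###.#/#...#] H move#3: H11:-1/###.#/###.#, H12:+1/###.#/#.###*
[###.#/#.###] end (terminal -1, V#4); searched ....#/....# to 6

value(....#/....#, H) = +1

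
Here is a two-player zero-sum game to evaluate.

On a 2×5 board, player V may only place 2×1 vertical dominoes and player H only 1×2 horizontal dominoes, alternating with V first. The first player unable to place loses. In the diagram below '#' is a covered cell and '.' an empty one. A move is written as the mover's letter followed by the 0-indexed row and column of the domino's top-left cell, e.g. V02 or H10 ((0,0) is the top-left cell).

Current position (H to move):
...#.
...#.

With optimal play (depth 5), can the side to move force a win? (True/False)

H winning at [...#./...#.]: False

ply 1, H at ...#./...#. | H00=-1→##.#./...#.*; H01=-1→.###./...#.; H10=-1→...#./##.#.; H11=-1→...#./.###.
ply 2, V at ##.#./...#. | V02=+1→####./..##.*; V04=-1→##.##/...##
ply 3, H at ####./..##. | H10=-1→####./####.*
ply 4, V at ####./####. | V04=+1→#####/#####*
ply 5: #####/##### is terminal -1 (H); from ...#./...#. depth 5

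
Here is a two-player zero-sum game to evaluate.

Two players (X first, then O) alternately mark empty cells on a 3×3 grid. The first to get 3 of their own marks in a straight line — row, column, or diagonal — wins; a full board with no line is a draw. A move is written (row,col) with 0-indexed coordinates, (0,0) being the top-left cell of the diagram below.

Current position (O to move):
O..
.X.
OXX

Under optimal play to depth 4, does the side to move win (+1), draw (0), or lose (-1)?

value(O../.X./OXX, O) = +1

[O../.X./OXX] O move#1: (0,1):+1/OO./.X./OXX*, (0,2):-1/O.O/.X./OXX, (1,0):+1/O../OX./OXX, (1,2):-1/O../.XO/OXX
[OO./.X./OXX] X move#2: (0,2):-1/OOX/.X./OXX*, (1,0):-1/OO./XX./OXX, (1,2):-1/OO./.XX/OXX
[OOX/.X./OXX] O move#3: (1,0):+1/OOX/OX./OXX*, (1,2):+0/OOX/.XO/OXX
[OOX/OX./OXX] end (terminal -1, X#4); searched O../.X./OXX to 4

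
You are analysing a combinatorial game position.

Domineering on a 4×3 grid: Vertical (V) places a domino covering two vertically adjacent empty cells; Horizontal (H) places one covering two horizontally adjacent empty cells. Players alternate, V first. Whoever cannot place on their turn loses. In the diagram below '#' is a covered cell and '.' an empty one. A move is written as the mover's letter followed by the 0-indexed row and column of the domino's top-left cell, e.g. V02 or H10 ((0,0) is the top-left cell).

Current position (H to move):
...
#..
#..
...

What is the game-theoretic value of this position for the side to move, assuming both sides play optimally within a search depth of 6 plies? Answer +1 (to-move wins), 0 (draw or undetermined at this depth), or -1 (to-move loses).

[.../#../#../...] H move#1: H00:-1/##./#../#../...*, H01:-1/.##/#../#../..., H11:-1/.../###/#../..., H21:-1/.../#../###/..., H30:-1/.../#../#../##., H31:-1/.../#../#../.##
[##./#../#../...] V move#2: V02:-1/###/#.#/#../..., V11:+1/##./##./##./...*, V12:+1/##./#.#/#.#/..., V21:+1/##./#../##./.#., V22:+1/##./#../#.#/..#
[##./##./##./...] H move#3: H30:-1/##./##./##./##.*, H31:-1/##./##./##./.##
[##./##./##./##.] V move#4: V02:+1/###/###/##./##.*, V12:+1/##./###/###/##., V22:+1/##./##./###/###
[###/###/##./##.] end (terminal -1, H#5); searched .../#../#../... to 6

value(.../#../#../..., H) = -1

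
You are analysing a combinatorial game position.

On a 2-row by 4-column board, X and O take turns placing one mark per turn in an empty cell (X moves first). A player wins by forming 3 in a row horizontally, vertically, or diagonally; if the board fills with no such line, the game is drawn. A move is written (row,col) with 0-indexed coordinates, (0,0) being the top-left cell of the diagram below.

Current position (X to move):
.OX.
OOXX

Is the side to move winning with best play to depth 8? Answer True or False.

X winning at [.OX./OOXX]: False

ply 1, X at .OX./OOXX | (0,0)=+0→XOX./OOXX*; (0,3)=+0→.OXX/OOXX
ply 2, O at XOX./OOXX | (0,3)=+0→XOXO/OOXX*
ply 3: XOXO/OOXX is terminal +0 (X); from .OX./OOXX depth 8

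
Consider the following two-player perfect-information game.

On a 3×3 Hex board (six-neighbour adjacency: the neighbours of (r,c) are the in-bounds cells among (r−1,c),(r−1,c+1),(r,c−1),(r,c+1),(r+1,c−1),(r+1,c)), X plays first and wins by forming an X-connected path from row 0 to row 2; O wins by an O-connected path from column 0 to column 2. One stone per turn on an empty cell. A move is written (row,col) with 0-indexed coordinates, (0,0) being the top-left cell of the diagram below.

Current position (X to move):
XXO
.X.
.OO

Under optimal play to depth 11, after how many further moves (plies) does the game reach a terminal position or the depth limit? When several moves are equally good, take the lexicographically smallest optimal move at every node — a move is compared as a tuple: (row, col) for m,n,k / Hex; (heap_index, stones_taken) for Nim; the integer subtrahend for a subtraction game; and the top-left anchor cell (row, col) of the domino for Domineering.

p1 X@[XXO/.X./.OO]: (1,0)[XXO/XX./.OO]-1 (1,2)[XXO/.XX/.OO]-1 (2,0)[XXO/.X./XOO]+1*
p2 O@[XXO/.X./XOO] terminal -1; root [XXO/.X./.OO] d11

PV length from [XXO/.X./.OO]: 1 ply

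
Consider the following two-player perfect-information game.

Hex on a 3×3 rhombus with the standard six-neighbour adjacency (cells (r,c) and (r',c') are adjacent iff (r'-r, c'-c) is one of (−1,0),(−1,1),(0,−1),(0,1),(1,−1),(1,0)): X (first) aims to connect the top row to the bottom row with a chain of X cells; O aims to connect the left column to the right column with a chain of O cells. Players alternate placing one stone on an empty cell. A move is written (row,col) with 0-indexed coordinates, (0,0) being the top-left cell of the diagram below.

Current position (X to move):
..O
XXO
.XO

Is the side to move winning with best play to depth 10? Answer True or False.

X winning at [..O/XXO/.XO]: True

[..O/XXO/.XO] X move#1: (0,0):+1/X.O/XXO/.XO*, (0,1):+1/.XO/XXO/.XO, (2,0):+1/..O/XXO/XXO
[X.O/XXO/.XO] end (terminal -1, O#2); searched ..O/XXO/.XO to 10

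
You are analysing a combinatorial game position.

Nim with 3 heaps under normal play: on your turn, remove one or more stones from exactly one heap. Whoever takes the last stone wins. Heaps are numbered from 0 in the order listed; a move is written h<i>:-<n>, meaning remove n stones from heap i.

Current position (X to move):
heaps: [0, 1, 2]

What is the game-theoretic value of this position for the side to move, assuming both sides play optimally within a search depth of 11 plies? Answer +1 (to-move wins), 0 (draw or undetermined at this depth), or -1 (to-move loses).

ply 1, X at (0,1,2) | h1:-1=-1→(0,0,2); h2:-1=+1→(0,1,1)*; h2:-2=-1→(0,1,0)
ply 2, O at (0,1,1) | h1:-1=-1→(0,0,1)*; h2:-1=-1→(0,1,0)
ply 3, X at (0,0,1) | h2:-1=+1→(0,0,0)*
ply 4: (0,0,0) is terminal -1 (O); from (0,1,2) depth 11

value((0,1,2), X) = +1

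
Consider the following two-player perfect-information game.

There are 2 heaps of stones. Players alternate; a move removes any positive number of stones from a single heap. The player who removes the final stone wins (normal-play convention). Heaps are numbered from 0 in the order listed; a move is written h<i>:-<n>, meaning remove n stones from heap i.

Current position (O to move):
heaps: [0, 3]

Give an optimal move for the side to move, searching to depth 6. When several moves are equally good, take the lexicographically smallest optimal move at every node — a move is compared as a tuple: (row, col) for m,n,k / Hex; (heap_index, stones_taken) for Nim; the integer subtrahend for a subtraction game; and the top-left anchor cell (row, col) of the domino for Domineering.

O's best at [(0,3)]: h1:-3

p1 O@[(0,3)]: h1:-1[(0,2)]-1 h1:-2[(0,1)]-1 h1:-3[(0,0)]+1*
p2 X@[(0,0)] terminal -1; root [(0,3)] d6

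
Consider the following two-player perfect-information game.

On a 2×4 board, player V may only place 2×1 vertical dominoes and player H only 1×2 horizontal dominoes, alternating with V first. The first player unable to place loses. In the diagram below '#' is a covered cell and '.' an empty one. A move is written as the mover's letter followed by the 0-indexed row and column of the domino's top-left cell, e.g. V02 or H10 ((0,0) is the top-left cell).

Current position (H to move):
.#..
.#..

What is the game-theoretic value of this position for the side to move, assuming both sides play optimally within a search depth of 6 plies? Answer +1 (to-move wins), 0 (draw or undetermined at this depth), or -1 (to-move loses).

[.#../.#..] H move#1: H02:+1/.###/.#..*, H12:+1/.#../.###
[.###/.#..] V move#2: V00:-1/####/##..*
[####/##..] H move#3: H12:+1/####/####*
[####/####] end (terminal -1, V#4); searched .#../.#.. to 6

value(.#../.#.., H) = +1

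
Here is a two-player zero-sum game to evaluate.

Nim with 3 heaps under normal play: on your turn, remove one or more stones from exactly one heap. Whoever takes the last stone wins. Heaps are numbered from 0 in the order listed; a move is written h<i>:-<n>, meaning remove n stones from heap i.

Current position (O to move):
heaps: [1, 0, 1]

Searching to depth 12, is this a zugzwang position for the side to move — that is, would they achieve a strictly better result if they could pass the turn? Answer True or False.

zugzwang((1,0,1), O) = True

ply 1, O at (1,0,1) | h0:-1=-1→(0,0,1)*; h2:-1=-1→(1,0,0)
ply 2, X at (0,0,1) | h2:-1=+1→(0,0,0)*
ply 3: (0,0,0) is terminal -1 (O); from (1,0,1) depth 12
if O skipped the turn, X would face:
~ ply 1, X at (1,0,1) | h0:-1=-1→(0,0,1)*; h2:-1=-1→(1,0,0)
~ ply 2, O at (0,0,1) | h2:-1=+1→(0,0,0)*
~ ply 3: (0,0,0) is terminal -1 (X); from (1,0,1) depth 12
compare (O): move=-1 vs pass=+1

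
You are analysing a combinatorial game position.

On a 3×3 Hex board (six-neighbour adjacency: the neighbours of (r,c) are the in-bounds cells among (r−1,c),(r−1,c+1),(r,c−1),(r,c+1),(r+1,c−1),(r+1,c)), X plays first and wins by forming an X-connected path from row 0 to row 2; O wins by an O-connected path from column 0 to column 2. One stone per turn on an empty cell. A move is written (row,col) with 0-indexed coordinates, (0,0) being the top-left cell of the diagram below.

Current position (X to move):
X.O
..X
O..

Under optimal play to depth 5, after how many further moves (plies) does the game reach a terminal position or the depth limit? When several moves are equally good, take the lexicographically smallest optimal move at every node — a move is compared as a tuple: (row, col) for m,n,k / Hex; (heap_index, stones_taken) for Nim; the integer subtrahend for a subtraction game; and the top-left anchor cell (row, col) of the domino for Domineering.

ply 1, X at X.O/..X/O.. | (0,1)=-1→XXO/..X/O..; (1,0)=-1→X.O/X.X/O..; (1,1)=+1→X.O/.XX/O..*; (2,1)=-1→X.O/..X/OX.; (2,2)=-1→X.O/..X/O.X
ply 2, O at X.O/.XX/O.. | (0,1)=-1→XOO/.XX/O..*; (1,0)=-1→X.O/OXX/O..; (2,1)=-1→X.O/.XX/OO.; (2,2)=-1→X.O/.XX/O.O
ply 3, X at XOO/.XX/O.. | (1,0)=+1→XOO/XXX/O..*; (2,1)=-1→XOO/.XX/OX.; (2,2)=-1→XOO/.XX/O.X
ply 4, O at XOO/XXX/O.. | (2,1)=-1→XOO/XXX/OO.*; (2,2)=-1→XOO/XXX/O.O
ply 5, X at XOO/XXX/OO. | (2,2)=+1→XOO/XXX/OOX*
ply 6: XOO/XXX/OOX is terminal -1 (O); from X.O/..X/O.. depth 5

PV length from [X.O/..X/O..]: 5 plies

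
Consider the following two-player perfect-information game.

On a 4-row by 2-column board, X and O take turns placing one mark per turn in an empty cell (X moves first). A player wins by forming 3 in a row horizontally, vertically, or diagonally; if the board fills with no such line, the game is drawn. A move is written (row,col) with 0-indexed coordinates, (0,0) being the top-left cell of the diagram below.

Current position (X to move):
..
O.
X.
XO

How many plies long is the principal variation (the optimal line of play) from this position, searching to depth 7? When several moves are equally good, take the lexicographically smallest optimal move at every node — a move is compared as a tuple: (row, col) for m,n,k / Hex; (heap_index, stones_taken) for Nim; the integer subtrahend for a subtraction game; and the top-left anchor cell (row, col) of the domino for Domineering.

p1 X@[../O./X./XO]: (0,0)[X./O./X./XO]+0* (0,1)[.X/O./X./XO]+0 (1,1)[../OX/X./XO]+0 (2,1)[../O./XX/XO]+0
p2 O@[X./O./X./XO]: (0,1)[XO/O./X./XO]+0* (1,1)[X./OO/X./XO]+0 (2,1)[X./O./XO/XO]+0
p3 X@[XO/O./X./XO]: (1,1)[XO/OX/X./XO]+0* (2,1)[XO/O./XX/XO]+0
p4 O@[XO/OX/X./XO]: (2,1)[XO/OX/XO/XO]+0*
p5 X@[XO/OX/XO/XO] terminal +0; root [../O./X./XO] d7

PV length from [../O./X./XO]: 4 plies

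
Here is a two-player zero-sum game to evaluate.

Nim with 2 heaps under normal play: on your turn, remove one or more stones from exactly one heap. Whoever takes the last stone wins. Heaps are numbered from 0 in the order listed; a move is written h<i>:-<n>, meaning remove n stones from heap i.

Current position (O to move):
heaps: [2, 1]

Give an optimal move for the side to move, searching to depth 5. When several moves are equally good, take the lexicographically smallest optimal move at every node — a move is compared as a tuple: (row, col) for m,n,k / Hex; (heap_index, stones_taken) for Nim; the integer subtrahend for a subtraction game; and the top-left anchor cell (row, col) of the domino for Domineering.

O's best at [(2,1)]: h0:-1

p1 O@[(2,1)]: h0:-1[(1,1)]+1* h0:-2[(0,1)]-1 h1:-1[(2,0)]-1
p2 X@[(1,1)]: h0:-1[(0,1)]-1* h1:-1[(1,0)]-1
p3 O@[(0,1)]: h1:-1[(0,0)]+1*
p4 X@[(0,0)] terminal -1; root [(2,1)] d5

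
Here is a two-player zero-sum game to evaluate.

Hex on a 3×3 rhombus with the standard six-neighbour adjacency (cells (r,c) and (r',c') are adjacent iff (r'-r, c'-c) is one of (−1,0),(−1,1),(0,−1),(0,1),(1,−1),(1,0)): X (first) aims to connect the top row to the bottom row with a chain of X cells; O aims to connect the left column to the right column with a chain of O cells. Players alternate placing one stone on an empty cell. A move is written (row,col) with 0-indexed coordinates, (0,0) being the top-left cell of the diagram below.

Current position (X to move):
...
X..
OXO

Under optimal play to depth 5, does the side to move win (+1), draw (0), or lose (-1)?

ply 1, X at .../X../OXO | (0,0)=-1→X../X../OXO; (0,1)=-1→.X./X../OXO; (0,2)=+1→..X/X../OXO*; (1,1)=+1→.../XX./OXO; (1,2)=+1→.../X.X/OXO
ply 2, O at ..X/X../OXO | (0,0)=-1→O.X/X../OXO*; (0,1)=-1→.OX/X../OXO; (1,1)=-1→..X/XO./OXO; (1,2)=-1→..X/X.O/OXO
ply 3, X at O.X/X../OXO | (0,1)=+1→OXX/X../OXO*; (1,1)=+1→O.X/XX./OXO; (1,2)=+1→O.X/X.X/OXO
ply 4, O at OXX/X../OXO | (1,1)=-1→OXX/XO./OXO*; (1,2)=-1→OXX/X.O/OXO
ply 5, X at OXX/XO./OXO | (1,2)=+1→OXX/XOX/OXO*
ply 6: OXX/XOX/OXO is terminal -1 (O); from .../X../OXO depth 5

value(.../X../OXO, X) = +1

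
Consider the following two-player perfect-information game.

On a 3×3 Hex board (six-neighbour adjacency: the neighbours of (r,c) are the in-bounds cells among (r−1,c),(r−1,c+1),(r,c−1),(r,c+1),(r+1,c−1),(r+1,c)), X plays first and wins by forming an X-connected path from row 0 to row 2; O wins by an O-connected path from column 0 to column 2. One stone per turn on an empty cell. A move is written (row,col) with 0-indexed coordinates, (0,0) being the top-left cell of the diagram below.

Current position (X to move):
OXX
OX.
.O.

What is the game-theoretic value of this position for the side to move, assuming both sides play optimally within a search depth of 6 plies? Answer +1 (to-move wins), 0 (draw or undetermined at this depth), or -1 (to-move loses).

value(OXX/OX./.O., X) = +1

ply 1, X at OXX/OX./.O. | (1,2)=+1→OXX/OXX/.O.*; (2,0)=+1→OXX/OX./XO.; (2,2)=+1→OXX/OX./.OX
ply 2, O at OXX/OXX/.O. | (2,0)=-1→OXX/OXX/OO.*; (2,2)=-1→OXX/OXX/.OO
ply 3, X at OXX/OXX/OO. | (2,2)=+1→OXX/OXX/OOX*
ply 4: OXX/OXX/OOX is terminal -1 (O); from OXX/OX./.O. depth 6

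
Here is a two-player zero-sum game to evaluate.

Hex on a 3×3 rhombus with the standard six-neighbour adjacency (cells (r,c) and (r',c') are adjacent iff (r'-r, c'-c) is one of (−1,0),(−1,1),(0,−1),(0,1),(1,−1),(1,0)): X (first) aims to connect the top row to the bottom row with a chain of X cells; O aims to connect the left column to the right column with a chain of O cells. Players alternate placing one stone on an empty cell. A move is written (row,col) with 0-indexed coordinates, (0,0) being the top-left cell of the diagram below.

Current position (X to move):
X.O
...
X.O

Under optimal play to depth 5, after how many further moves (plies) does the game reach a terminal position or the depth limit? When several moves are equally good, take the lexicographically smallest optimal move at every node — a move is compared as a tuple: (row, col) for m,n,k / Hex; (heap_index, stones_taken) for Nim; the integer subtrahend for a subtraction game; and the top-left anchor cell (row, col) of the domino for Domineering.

[X.O/.../X.O] X move#1: (0,1):+1/XXO/.../X.O*, (1,0):+1/X.O/X../X.O, (1,1):+1/X.O/.X./X.O, (1,2):-1/X.O/..X/X.O, (2,1):-1/X.O/.../XXO
[XXO/.../X.O] O move#2: (1,0):-1/XXO/O../X.O*, (1,1):-1/XXO/.O./X.O, (1,2):-1/XXO/..O/X.O, (2,1):-1/XXO/.../XOO
[XXO/O../X.O] X move#3: (1,1):+1/XXO/OX./X.O*, (1,2):-1/XXO/O.X/X.O, (2,1):-1/XXO/O../XXO
[XXO/OX./X.O] end (terminal -1, O#4); searched X.O/.../X.O to 5

PV length from [X.O/.../X.O]: 3 plies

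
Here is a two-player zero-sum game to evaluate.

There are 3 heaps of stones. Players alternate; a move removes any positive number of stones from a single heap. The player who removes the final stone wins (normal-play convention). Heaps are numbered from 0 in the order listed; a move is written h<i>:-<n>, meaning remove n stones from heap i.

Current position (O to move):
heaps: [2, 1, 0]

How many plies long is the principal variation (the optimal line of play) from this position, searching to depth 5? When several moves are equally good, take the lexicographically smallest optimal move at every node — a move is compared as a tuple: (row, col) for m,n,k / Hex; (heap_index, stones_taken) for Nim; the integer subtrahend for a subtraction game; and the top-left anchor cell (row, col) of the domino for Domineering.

ply 1, O at (2,1,0) | h0:-1=+1→(1,1,0)*; h0:-2=-1→(0,1,0); h1:-1=-1→(2,0,0)
ply 2, X at (1,1,0) | h0:-1=-1→(0,1,0)*; h1:-1=-1→(1,0,0)
ply 3, O at (0,1,0) | h1:-1=+1→(0,0,0)*
ply 4: (0,0,0) is terminal -1 (X); from (2,1,0) depth 5

PV length from [(2,1,0)]: 3 plies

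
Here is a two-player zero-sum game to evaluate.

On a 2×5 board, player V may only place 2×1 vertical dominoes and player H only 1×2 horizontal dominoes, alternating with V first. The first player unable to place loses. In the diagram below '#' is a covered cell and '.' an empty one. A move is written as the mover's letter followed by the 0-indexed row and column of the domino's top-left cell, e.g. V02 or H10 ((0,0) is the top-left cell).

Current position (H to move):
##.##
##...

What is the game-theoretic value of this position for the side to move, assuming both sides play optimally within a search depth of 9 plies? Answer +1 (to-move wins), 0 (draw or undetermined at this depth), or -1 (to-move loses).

value(##.##/##..., H) = +1

[##.##/##...] H move#1: H12:+1/##.##/####.*, H13:-1/##.##/##.##
[##.##/####.] end (terminal -1, V#2); searched ##.##/##... to 9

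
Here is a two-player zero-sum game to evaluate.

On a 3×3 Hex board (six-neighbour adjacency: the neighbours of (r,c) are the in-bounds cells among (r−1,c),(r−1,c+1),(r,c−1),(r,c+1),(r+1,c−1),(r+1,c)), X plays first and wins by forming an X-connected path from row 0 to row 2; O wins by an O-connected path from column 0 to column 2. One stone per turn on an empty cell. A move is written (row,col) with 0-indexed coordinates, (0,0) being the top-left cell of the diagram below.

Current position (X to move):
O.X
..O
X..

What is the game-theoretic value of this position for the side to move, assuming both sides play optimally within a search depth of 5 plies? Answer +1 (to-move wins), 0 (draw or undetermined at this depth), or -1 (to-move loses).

value(O.X/..O/X.., X) = +1

p1 X@[O.X/..O/X..]: (0,1)[OXX/..O/X..]+1* (1,0)[O.X/X.O/X..]+1 (1,1)[O.X/.XO/X..]+1 (2,1)[O.X/..O/XX.]-1 (2,2)[O.X/..O/X.X]-1
p2 O@[OXX/..O/X..]: (1,0)[OXX/O.O/X..]-1* (1,1)[OXX/.OO/X..]-1 (2,1)[OXX/..O/XO.]-1 (2,2)[OXX/..O/X.O]-1
p3 X@[OXX/O.O/X..]: (1,1)[OXX/OXO/X..]+1* (2,1)[OXX/O.O/XX.]-1 (2,2)[OXX/O.O/X.X]-1
p4 O@[OXX/OXO/X..] terminal -1; root [O.X/..O/X..] d5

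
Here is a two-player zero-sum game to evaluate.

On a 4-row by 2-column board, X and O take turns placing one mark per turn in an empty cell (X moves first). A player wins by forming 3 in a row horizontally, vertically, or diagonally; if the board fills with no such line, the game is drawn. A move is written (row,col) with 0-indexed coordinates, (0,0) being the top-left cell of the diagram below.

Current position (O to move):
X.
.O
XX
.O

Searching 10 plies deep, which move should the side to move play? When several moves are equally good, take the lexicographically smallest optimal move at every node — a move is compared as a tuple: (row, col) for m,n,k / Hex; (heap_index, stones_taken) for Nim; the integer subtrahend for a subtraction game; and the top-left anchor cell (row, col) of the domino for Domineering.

O's best at [X./.O/XX/.O]: (1,0)

[X./.O/XX/.O] O move#1: (0,1):-1/XO/.O/XX/.O, (1,0):+0/X./OO/XX/.O*, (3,0):-1/X./.O/XX/OO
[X./OO/XX/.O] X move#2: (0,1):+0/XX/OO/XX/.O*, (3,0):+0/X./OO/XX/XO
[XX/OO/XX/.O] O move#3: (3,0):+0/XX/OO/XX/OO*
[XX/OO/XX/OO] end (terminal +0, X#4); searched X./.O/XX/.O to 10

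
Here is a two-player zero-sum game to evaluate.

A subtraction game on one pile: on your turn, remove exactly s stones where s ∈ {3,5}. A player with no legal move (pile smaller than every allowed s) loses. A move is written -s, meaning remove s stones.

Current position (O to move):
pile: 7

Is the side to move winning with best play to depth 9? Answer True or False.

ply 1, O at 7 | -3=-1→4; -5=+1→2*
ply 2: 2 is terminal -1 (X); from 7 depth 9

O winning at [7]: True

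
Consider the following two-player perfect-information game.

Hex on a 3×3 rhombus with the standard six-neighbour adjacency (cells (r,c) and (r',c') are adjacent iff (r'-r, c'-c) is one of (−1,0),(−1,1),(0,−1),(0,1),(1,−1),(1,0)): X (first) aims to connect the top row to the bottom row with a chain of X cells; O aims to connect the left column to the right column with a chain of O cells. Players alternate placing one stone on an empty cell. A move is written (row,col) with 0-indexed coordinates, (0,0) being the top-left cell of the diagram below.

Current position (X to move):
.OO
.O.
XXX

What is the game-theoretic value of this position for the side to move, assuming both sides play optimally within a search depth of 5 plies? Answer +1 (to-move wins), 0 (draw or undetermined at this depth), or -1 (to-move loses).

value(.OO/.O./XXX, X) = -1

[.OO/.O./XXX] X move#1: (0,0):-1/XOO/.O./XXX*, (1,0):-1/.OO/XO./XXX, (1,2):-1/.OO/.OX/XXX
[XOO/.O./XXX] O move#2: (1,0):+1/XOO/OO./XXX*, (1,2):-1/XOO/.OO/XXX
[XOO/OO./XXX] end (terminal -1, X#3); searched .OO/.O./XXX to 5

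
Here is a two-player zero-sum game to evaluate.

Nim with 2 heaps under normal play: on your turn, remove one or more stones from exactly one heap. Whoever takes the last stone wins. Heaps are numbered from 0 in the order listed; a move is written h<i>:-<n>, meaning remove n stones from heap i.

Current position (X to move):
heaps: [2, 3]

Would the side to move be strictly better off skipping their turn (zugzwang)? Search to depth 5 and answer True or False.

ply 1, X at (2,3) | h0:-1=-1→(1,3); h0:-2=-1→(0,3); h1:-1=+1→(2,2)*; h1:-2=-1→(2,1); h1:-3=-1→(2,0)
ply 2, O at (2,2) | h0:-1=-1→(1,2)*; h0:-2=-1→(0,2); h1:-1=-1→(2,1); h1:-2=-1→(2,0)
ply 3, X at (1,2) | h0:-1=-1→(0,2); h1:-1=+1→(1,1)*; h1:-2=-1→(1,0)
ply 4, O at (1,1) | h0:-1=-1→(0,1)*; h1:-1=-1→(1,0)
ply 5, X at (0,1) | h1:-1=+1→(0,0)*
ply 6: (0,0) is terminal -1 (O); from (2,3) depth 5
suppose X passes — search the same position with O to move:
pass> ply 1, O at (2,3) | h0:-1=-1→(1,3); h0:-2=-1→(0,3); h1:-1=+1→(2,2)*; h1:-2=-1→(2,1); h1:-3=-1→(2,0)
pass> ply 2, X at (2,2) | h0:-1=-1→(1,2)*; h0:-2=-1→(0,2); h1:-1=-1→(2,1); h1:-2=-1→(2,0)
pass> ply 3, O at (1,2) | h0:-1=-1→(0,2); h1:-1=+1→(1,1)*; h1:-2=-1→(1,0)
pass> ply 4, X at (1,1) | h0:-1=-1→(0,1)*; h1:-1=-1→(1,0)
pass> ply 5, O at (0,1) | h1:-1=+1→(0,0)*
pass> ply 6: (0,0) is terminal -1 (X); from (2,3) depth 5
for X: play +1, pass -1

zugzwang((2,3), X) = False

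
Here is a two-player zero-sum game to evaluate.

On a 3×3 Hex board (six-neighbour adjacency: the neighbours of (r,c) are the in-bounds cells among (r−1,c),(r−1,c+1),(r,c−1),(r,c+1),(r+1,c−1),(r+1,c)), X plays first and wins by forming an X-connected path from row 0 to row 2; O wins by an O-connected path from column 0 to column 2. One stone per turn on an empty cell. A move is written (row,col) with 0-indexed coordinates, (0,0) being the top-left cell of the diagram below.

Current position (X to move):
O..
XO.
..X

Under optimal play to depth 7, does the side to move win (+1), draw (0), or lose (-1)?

value(O../XO./..X, X) = -1

[O../XO./..X] X move#1: (0,1):-1/OX./XO./..X*, (0,2):-1/O.X/XO./..X, (1,2):-1/O../XOX/..X, (2,0):-1/O../XO./X.X, (2,1):-1/O../XO./.XX
[OX./XO./..X] O move#2: (0,2):-1/OXO/XO./..X, (1,2):-1/OX./XOO/..X, (2,0):+1/OX./XO./O.X*, (2,1):-1/OX./XO./.OX
[OX./XO./O.X] X move#3: (0,2):-1/OXX/XO./O.X*, (1,2):-1/OX./XOX/O.X, (2,1):-1/OX./XO./OXX
[OXX/XO./O.X] O move#4: (1,2):+1/OXX/XOO/O.X*, (2,1):-1/OXX/XO./OOX
[OXX/XOO/O.X] end (terminal -1, X#5); searched O../XO./..X to 7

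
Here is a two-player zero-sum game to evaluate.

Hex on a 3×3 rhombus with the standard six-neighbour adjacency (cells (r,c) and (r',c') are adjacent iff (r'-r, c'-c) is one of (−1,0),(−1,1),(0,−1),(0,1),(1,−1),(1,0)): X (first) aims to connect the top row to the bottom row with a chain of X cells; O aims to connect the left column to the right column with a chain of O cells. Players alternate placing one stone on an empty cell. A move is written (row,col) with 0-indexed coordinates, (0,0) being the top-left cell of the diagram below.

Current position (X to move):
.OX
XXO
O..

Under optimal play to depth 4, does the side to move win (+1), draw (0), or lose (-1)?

p1 X@[.OX/XXO/O..]: (0,0)[XOX/XXO/O..]-1 (2,1)[.OX/XXO/OX.]+1* (2,2)[.OX/XXO/O.X]-1
p2 O@[.OX/XXO/OX.] terminal -1; root [.OX/XXO/O..] d4

value(.OX/XXO/O.., X) = +1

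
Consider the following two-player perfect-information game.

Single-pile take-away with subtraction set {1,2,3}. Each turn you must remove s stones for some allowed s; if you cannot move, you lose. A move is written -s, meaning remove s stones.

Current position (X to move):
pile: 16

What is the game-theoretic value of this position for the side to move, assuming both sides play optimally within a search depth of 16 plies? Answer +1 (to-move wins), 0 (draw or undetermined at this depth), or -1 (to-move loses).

value(16, X) = -1

ply 1, X at 16 | -1=-1→15*; -2=-1→14; -3=-1→13
ply 2, O at 15 | -1=-1→14; -2=-1→13; -3=+1→12*
ply 3, X at 12 | -1=-1→11*; -2=-1→10; -3=-1→9
ply 4, O at 11 | -1=-1→10; -2=-1→9; -3=+1→8*
ply 5, X at 8 | -1=-1→7*; -2=-1→6; -3=-1→5
ply 6, O at 7 | -1=-1→6; -2=-1→5; -3=+1→4*
ply 7, X at 4 | -1=-1→3*; -2=-1→2; -3=-1→1
ply 8, O at 3 | -1=-1→2; -2=-1→1; -3=+1→0*
ply 9: 0 is terminal -1 (X); from 16 depth 16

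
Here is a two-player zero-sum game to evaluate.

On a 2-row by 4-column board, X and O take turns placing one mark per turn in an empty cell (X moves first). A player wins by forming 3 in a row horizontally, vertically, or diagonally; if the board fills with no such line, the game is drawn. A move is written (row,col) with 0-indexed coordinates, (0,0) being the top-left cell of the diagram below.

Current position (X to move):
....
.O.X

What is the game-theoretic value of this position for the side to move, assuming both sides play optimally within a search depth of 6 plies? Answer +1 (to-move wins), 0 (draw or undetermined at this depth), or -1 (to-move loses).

[..../.O.X] X move#1: (0,0):+0/X.../.O.X*, (0,1):+0/.X../.O.X, (0,2):+0/..X./.O.X, (0,3):+0/...X/.O.X, (1,0):+0/..../XO.X, (1,2):+0/..../.OXX
[X.../.O.X] O move#2: (0,1):+0/XO../.O.X*, (0,2):+0/X.O./.O.X, (0,3):+0/X..O/.O.X, (1,0):+0/X.../OO.X, (1,2):+0/X.../.OOX
[XO../.O.X] X move#3: (0,2):+0/XOX./.O.X*, (0,3):+0/XO.X/.O.X, (1,0):+0/XO../XO.X, (1,2):+0/XO../.OXX
[XOX./.O.X] O move#4: (0,3):+0/XOXO/.O.X*, (1,0):+0/XOX./OO.X, (1,2):+0/XOX./.OOX
[XOXO/.O.X] X move#5: (1,0):+0/XOXO/XO.X*, (1,2):+0/XOXO/.OXX
[XOXO/XO.X] O move#6: (1,2):+0/XOXO/XOOX*
[XOXO/XOOX] end (terminal +0, X#7); searched ..../.O.X to 6

value(..../.O.X, X) = 0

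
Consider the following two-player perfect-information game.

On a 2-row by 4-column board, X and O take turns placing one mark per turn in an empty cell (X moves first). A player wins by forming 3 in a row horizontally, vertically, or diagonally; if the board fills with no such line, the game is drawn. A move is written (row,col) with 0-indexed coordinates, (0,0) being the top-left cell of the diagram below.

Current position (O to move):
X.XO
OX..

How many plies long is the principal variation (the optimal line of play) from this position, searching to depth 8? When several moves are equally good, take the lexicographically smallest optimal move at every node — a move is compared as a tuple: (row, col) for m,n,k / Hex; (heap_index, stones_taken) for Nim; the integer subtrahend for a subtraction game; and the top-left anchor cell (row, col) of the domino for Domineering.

ply 1, O at X.XO/OX.. | (0,1)=+0→XOXO/OX..*; (1,2)=-1→X.XO/OXO.; (1,3)=-1→X.XO/OX.O
ply 2, X at XOXO/OX.. | (1,2)=+0→XOXO/OXX.*; (1,3)=+0→XOXO/OX.X
ply 3, O at XOXO/OXX. | (1,3)=+0→XOXO/OXXO*
ply 4: XOXO/OXXO is terminal +0 (X); from X.XO/OX.. depth 8

PV length from [X.XO/OX..]: 3 plies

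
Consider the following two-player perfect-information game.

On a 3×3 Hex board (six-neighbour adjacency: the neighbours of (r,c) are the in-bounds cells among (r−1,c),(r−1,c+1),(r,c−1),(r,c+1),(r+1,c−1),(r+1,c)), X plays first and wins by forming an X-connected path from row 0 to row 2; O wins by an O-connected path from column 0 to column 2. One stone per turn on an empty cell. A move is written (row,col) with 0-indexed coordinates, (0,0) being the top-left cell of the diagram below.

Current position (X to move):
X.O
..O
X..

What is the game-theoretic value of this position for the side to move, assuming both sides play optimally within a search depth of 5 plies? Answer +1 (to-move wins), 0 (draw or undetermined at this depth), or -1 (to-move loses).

value(X.O/..O/X.., X) = +1

ply 1, X at X.O/..O/X.. | (0,1)=+1→XXO/..O/X..*; (1,0)=+1→X.O/X.O/X..; (1,1)=+1→X.O/.XO/X..; (2,1)=-1→X.O/..O/XX.; (2,2)=-1→X.O/..O/X.X
ply 2, O at XXO/..O/X.. | (1,0)=-1→XXO/O.O/X..*; (1,1)=-1→XXO/.OO/X..; (2,1)=-1→XXO/..O/XO.; (2,2)=-1→XXO/..O/X.O
ply 3, X at XXO/O.O/X.. | (1,1)=+1→XXO/OXO/X..*; (2,1)=-1→XXO/O.O/XX.; (2,2)=-1→XXO/O.O/X.X
ply 4: XXO/OXO/X.. is terminal -1 (O); from X.O/..O/X.. depth 5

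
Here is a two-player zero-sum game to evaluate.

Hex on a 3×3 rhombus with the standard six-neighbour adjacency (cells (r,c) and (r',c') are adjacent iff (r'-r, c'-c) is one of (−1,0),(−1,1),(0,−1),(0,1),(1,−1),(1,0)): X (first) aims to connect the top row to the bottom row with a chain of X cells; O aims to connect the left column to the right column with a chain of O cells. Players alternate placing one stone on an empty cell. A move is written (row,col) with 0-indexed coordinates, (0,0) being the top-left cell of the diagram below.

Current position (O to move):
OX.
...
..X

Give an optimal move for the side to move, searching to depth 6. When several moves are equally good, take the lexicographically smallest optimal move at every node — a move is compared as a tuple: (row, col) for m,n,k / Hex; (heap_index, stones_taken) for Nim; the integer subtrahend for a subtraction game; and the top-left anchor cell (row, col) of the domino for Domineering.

[OX./.../..X] O move#1: (0,2):-1/OXO/.../..X, (1,0):-1/OX./O../..X, (1,1):+1/OX./.O./..X*, (1,2):-1/OX./..O/..X, (2,0):-1/OX./.../O.X, (2,1):-1/OX./.../.OX
[OX./.O./..X] X move#2: (0,2):-1/OXX/.O./..X*, (1,0):-1/OX./XO./..X, (1,2):-1/OX./.OX/..X, (2,0):-1/OX./.O./X.X, (2,1):-1/OX./.O./.XX
[OXX/.O./..X] O move#3: (1,0):-1/OXX/OO./..X, (1,2):+1/OXX/.OO/..X*, (2,0):-1/OXX/.O./O.X, (2,1):-1/OXX/.O./.OX
[OXX/.OO/..X] X move#4: (1,0):-1/OXX/XOO/..X*, (2,0):-1/OXX/.OO/X.X, (2,1):-1/OXX/.OO/.XX
[OXX/XOO/..X] O move#5: (2,0):+1/OXX/XOO/O.X*, (2,1):-1/OXX/XOO/.OX
[OXX/XOO/O.X] end (terminal -1, X#6); searched OX./.../..X to 6

O's best at [OX./.../..X]: (1,1)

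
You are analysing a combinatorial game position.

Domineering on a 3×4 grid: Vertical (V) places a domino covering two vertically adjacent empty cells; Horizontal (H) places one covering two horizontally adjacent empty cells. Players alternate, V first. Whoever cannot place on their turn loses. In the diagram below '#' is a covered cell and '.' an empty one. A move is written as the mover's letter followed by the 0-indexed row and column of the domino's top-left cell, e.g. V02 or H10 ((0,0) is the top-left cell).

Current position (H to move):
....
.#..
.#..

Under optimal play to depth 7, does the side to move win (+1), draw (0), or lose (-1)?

value(..../.#../.#.., H) = +1

p1 H@[..../.#../.#..]: H00[##../.#../.#..]-1 H01[.##./.#../.#..]-1 H02[..##/.#../.#..]-1 H12[..../.###/.#..]+1* H22[..../.#../.###]-1
p2 V@[..../.###/.#..]: V00[#.../####/.#..]-1* V10[..../####/##..]-1
p3 H@[#.../####/.#..]: H01[###./####/.#..]+1* H02[#.##/####/.#..]+1 H22[#.../####/.###]+1
p4 V@[###./####/.#..] terminal -1; root [..../.#../.#..] d7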